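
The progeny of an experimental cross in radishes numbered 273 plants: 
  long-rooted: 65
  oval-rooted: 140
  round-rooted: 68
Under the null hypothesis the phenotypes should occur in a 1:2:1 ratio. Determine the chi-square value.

Expected counts for N = 273 under a 1:2:1 ratio (total parts = 4):
  long-rooted: 273 × 1/4 = 68.25
  oval-rooted: 273 × 2/4 = 136.5
  round-rooted: 273 × 1/4 = 68.25
χ² = Σ (O − E)² / E
  long-rooted: (65 − 68.25)² / 68.25 = 0.1548
  oval-rooted: (140 − 136.5)² / 136.5 = 0.0897
  round-rooted: (68 − 68.25)² / 68.25 = 0.0009
χ² = 0.1548 + 0.0897 + 0.0009 = 0.2454 ≈ 0.245

0.245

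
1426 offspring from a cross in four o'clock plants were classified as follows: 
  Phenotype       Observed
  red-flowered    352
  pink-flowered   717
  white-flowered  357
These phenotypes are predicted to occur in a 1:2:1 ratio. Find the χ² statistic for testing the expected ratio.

0.080

Expected counts for N = 1426 under a 1:2:1 ratio (total parts = 4):
  red-flowered: 1426 × 1/4 = 356.5
  pink-flowered: 1426 × 2/4 = 713
  white-flowered: 1426 × 1/4 = 356.5
χ² = Σ (O − E)² / E
  red-flowered: (352 − 356.5)² / 356.5 = 0.0568
  pink-flowered: (717 − 713)² / 713 = 0.0224
  white-flowered: (357 − 356.5)² / 356.5 = 0.0007
χ² = 0.0568 + 0.0224 + 0.0007 = 0.0799 ≈ 0.080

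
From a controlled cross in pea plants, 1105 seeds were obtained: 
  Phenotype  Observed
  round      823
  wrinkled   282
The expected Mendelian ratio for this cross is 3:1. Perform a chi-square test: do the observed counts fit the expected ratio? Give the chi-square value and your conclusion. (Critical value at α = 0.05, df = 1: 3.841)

0.160; consistent

Total ratio parts = 4. Expected numbers out of 1105:
  round: 1105 × 3/4 = 828.75
  wrinkled: 1105 × 1/4 = 276.25
χ² = Σ (O − E)² / E
  round: (823 − 828.75)² / 828.75 = 0.0399
  wrinkled: (282 − 276.25)² / 276.25 = 0.1197
χ² = 0.0399 + 0.1197 = 0.1596 ≈ 0.160
Degrees of freedom = 2 − 1 = 1; critical value at α = 0.05 is 3.841.
Since 0.160 < 3.841, we fail to reject the null hypothesis — the data are consistent with the 3:1 ratio.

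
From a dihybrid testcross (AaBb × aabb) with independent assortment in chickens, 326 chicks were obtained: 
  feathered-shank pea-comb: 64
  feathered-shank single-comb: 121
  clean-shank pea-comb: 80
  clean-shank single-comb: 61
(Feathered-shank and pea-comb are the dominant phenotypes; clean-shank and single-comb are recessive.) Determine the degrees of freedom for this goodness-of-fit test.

A dihybrid testcross with independent assortment gives a 1:1:1:1 ratio.
A goodness-of-fit test with 4 phenotype classes has df = 4 − 1 = 3.

3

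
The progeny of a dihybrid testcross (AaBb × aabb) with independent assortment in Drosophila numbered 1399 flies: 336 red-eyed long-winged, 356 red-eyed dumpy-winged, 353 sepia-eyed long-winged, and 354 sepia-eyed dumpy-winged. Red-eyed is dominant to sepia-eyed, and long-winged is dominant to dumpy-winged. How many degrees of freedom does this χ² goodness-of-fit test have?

3

A dihybrid testcross with independent assortment gives a 1:1:1:1 ratio.
A goodness-of-fit test with 4 phenotype classes has df = 4 − 1 = 3.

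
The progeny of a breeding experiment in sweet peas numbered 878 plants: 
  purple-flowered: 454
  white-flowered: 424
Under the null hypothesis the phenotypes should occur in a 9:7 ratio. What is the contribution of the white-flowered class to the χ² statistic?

4.139

Under the 9:7 hypothesis (Σ ratio = 16, N = 878):
  purple-flowered: 878 × 9/16 = 493.875
  white-flowered: 878 × 7/16 = 384.125
Contribution of white-flowered: (424 − 384.125)² / 384.125 = 4.1393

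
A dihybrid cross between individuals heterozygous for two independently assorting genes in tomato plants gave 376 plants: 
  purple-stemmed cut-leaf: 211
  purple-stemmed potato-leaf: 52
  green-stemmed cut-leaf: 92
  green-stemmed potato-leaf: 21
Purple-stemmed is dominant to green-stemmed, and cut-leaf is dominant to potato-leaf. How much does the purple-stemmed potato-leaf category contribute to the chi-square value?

A dihybrid F₂ with independent assortment and complete dominance at both loci gives a 9:3:3:1 phenotypic ratio.
Expected counts for N = 376 under a 9:3:3:1 ratio (total parts = 16):
  purple-stemmed cut-leaf: 376 × 9/16 = 211.5
  purple-stemmed potato-leaf: 376 × 3/16 = 70.5
  green-stemmed cut-leaf: 376 × 3/16 = 70.5
  green-stemmed potato-leaf: 376 × 1/16 = 23.5
Contribution of purple-stemmed potato-leaf: (52 − 70.5)² / 70.5 = 4.8546

4.855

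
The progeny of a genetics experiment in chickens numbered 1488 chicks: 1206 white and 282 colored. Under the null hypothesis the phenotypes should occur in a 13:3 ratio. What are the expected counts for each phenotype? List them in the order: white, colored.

Total ratio parts = 16. Expected numbers out of 1488:
  white: 1488 × 13/16 = 1209
  colored: 1488 × 3/16 = 279

1209, 279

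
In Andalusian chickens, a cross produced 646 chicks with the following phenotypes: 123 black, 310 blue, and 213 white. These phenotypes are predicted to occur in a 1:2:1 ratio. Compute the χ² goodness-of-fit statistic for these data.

Expected counts for N = 646 under a 1:2:1 ratio (total parts = 4):
  black: 646 × 1/4 = 161.5
  blue: 646 × 2/4 = 323
  white: 646 × 1/4 = 161.5
χ² = Σ (O − E)² / E
  black: (123 − 161.5)² / 161.5 = 9.1780
  blue: (310 − 323)² / 323 = 0.5232
  white: (213 − 161.5)² / 161.5 = 16.4226
χ² = 9.1780 + 0.5232 + 16.4226 = 26.1238 ≈ 26.124

26.124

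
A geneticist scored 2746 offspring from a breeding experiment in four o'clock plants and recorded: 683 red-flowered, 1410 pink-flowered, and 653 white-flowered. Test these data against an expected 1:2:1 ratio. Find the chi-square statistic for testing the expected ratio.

The 1:2:1 ratio has 4 parts, so with N = 2746 the expected counts are:
  red-flowered: 2746 × 1/4 = 686.5
  pink-flowered: 2746 × 2/4 = 1373
  white-flowered: 2746 × 1/4 = 686.5
χ² = Σ (O − E)² / E
  red-flowered: (683 − 686.5)² / 686.5 = 0.0178
  pink-flowered: (1410 − 1373)² / 1373 = 0.9971
  white-flowered: (653 − 686.5)² / 686.5 = 1.6347
χ² = 0.0178 + 0.9971 + 1.6347 = 2.6496 ≈ 2.650

2.650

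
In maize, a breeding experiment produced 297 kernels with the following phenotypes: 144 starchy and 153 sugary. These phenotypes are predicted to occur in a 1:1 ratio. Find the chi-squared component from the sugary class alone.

Total ratio parts = 2. Expected numbers out of 297:
  starchy: 297 × 1/2 = 148.5
  sugary: 297 × 1/2 = 148.5
Contribution of sugary: (153 − 148.5)² / 148.5 = 0.1364

0.136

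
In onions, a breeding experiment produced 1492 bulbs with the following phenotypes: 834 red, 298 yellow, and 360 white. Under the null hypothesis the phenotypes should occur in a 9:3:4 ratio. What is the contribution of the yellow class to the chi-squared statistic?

Expected counts for N = 1492 under a 9:3:4 ratio (total parts = 16):
  red: 1492 × 9/16 = 839.25
  yellow: 1492 × 3/16 = 279.75
  white: 1492 × 4/16 = 373
Contribution of yellow: (298 − 279.75)² / 279.75 = 1.1906

1.191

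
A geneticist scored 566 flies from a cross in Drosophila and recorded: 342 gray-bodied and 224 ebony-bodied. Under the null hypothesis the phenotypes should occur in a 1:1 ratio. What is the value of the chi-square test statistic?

Expected counts for N = 566 under a 1:1 ratio (total parts = 2):
  gray-bodied: 566 × 1/2 = 283
  ebony-bodied: 566 × 1/2 = 283
χ² = Σ (O − E)² / E
  gray-bodied: (342 − 283)² / 283 = 12.3004
  ebony-bodied: (224 − 283)² / 283 = 12.3004
χ² = 12.3004 + 12.3004 = 24.6008 ≈ 24.601

24.601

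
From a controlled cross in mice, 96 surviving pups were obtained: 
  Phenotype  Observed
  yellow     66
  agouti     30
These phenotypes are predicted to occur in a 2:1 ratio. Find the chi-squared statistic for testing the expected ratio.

0.188

The 2:1 ratio has 3 parts, so with N = 96 the expected counts are:
  yellow: 96 × 2/3 = 64
  agouti: 96 × 1/3 = 32
χ² = Σ (O − E)² / E
  yellow: (66 − 64)² / 64 = 0.0625
  agouti: (30 − 32)² / 32 = 0.1250
χ² = 0.0625 + 0.1250 = 0.1875 ≈ 0.188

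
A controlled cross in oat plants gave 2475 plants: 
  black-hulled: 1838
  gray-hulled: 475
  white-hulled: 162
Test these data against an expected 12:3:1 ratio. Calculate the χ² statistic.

0.783

Total ratio parts = 16. Expected numbers out of 2475:
  black-hulled: 2475 × 12/16 = 1856.25
  gray-hulled: 2475 × 3/16 = 464.0625
  white-hulled: 2475 × 1/16 = 154.6875
χ² = Σ (O − E)² / E
  black-hulled: (1838 − 1856.25)² / 1856.25 = 0.1794
  gray-hulled: (475 − 464.0625)² / 464.0625 = 0.2578
  white-hulled: (162 − 154.6875)² / 154.6875 = 0.3457
χ² = 0.1794 + 0.2578 + 0.3457 = 0.7829 ≈ 0.783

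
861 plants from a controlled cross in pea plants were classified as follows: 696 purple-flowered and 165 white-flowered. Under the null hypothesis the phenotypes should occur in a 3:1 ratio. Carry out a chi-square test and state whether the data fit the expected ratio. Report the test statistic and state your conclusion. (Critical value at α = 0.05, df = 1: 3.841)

The 3:1 ratio has 4 parts, so with N = 861 the expected counts are:
  purple-flowered: 861 × 3/4 = 645.75
  white-flowered: 861 × 1/4 = 215.25
χ² = Σ (O − E)² / E
  purple-flowered: (696 − 645.75)² / 645.75 = 3.9103
  white-flowered: (165 − 215.25)² / 215.25 = 11.7308
χ² = 3.9103 + 11.7308 = 15.6411 ≈ 15.641
Degrees of freedom = 2 − 1 = 1; critical value at α = 0.05 is 3.841.
Since 15.641 > 3.841, we reject the null hypothesis — the data do not fit the 3:1 ratio.

15.641; not consistent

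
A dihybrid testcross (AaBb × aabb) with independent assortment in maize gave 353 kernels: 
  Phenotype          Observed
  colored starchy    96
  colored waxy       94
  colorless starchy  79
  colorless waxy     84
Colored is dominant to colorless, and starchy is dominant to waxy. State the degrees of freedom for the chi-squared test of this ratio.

A dihybrid testcross with independent assortment gives a 1:1:1:1 ratio.
A goodness-of-fit test with 4 phenotype classes has df = 4 − 1 = 3.

3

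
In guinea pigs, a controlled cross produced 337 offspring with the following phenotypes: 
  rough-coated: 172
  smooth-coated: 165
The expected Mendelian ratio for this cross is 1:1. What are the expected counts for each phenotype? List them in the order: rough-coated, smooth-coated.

Under the 1:1 hypothesis (Σ ratio = 2, N = 337):
  rough-coated: 337 × 1/2 = 168.5
  smooth-coated: 337 × 1/2 = 168.5

168.5, 168.5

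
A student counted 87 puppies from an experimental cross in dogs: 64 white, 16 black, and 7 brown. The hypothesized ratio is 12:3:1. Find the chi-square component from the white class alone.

0.024

The 12:3:1 ratio has 16 parts, so with N = 87 the expected counts are:
  white: 87 × 12/16 = 65.25
  black: 87 × 3/16 = 16.3125
  brown: 87 × 1/16 = 5.4375
Contribution of white: (64 − 65.25)² / 65.25 = 0.0239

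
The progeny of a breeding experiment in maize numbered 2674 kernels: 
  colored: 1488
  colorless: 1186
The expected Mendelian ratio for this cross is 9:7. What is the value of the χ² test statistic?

The 9:7 ratio has 16 parts, so with N = 2674 the expected counts are:
  colored: 2674 × 9/16 = 1504.125
  colorless: 2674 × 7/16 = 1169.875
χ² = Σ (O − E)² / E
  colored: (1488 − 1504.125)² / 1504.125 = 0.1729
  colorless: (1186 − 1169.875)² / 1169.875 = 0.2223
χ² = 0.1729 + 0.2223 = 0.3952 ≈ 0.395

0.395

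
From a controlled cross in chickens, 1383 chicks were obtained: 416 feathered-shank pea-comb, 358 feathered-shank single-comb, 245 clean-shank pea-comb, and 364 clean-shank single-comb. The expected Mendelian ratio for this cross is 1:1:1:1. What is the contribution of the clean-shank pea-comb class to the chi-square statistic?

29.358

The 1:1:1:1 ratio has 4 parts, so with N = 1383 the expected counts are:
  feathered-shank pea-comb: 1383 × 1/4 = 345.75
  feathered-shank single-comb: 1383 × 1/4 = 345.75
  clean-shank pea-comb: 1383 × 1/4 = 345.75
  clean-shank single-comb: 1383 × 1/4 = 345.75
Contribution of clean-shank pea-comb: (245 − 345.75)² / 345.75 = 29.3581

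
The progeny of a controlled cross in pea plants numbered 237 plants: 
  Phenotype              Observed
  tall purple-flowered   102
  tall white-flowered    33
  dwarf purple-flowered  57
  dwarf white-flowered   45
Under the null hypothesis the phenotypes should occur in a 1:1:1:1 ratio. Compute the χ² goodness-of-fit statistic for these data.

The 1:1:1:1 ratio has 4 parts, so with N = 237 the expected counts are:
  tall purple-flowered: 237 × 1/4 = 59.25
  tall white-flowered: 237 × 1/4 = 59.25
  dwarf purple-flowered: 237 × 1/4 = 59.25
  dwarf white-flowered: 237 × 1/4 = 59.25
χ² = Σ (O − E)² / E
  tall purple-flowered: (102 − 59.25)² / 59.25 = 30.8449
  tall white-flowered: (33 − 59.25)² / 59.25 = 11.6297
  dwarf purple-flowered: (57 − 59.25)² / 59.25 = 0.0854
  dwarf white-flowered: (45 − 59.25)² / 59.25 = 3.4272
χ² = 30.8449 + 11.6297 + 0.0854 + 3.4272 = 45.9872 ≈ 45.987

45.987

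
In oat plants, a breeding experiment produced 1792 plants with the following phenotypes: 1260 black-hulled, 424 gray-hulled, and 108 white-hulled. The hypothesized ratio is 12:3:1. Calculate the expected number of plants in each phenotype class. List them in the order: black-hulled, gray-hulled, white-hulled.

1344, 336, 112

Under the 12:3:1 hypothesis (Σ ratio = 16, N = 1792):
  black-hulled: 1792 × 12/16 = 1344
  gray-hulled: 1792 × 3/16 = 336
  white-hulled: 1792 × 1/16 = 112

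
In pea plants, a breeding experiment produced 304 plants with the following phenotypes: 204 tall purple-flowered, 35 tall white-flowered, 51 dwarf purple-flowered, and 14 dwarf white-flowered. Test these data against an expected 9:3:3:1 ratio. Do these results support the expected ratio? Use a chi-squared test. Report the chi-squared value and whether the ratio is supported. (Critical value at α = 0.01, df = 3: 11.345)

Expected counts for N = 304 under a 9:3:3:1 ratio (total parts = 16):
  tall purple-flowered: 304 × 9/16 = 171
  tall white-flowered: 304 × 3/16 = 57
  dwarf purple-flowered: 304 × 3/16 = 57
  dwarf white-flowered: 304 × 1/16 = 19
χ² = Σ (O − E)² / E
  tall purple-flowered: (204 − 171)² / 171 = 6.3684
  tall white-flowered: (35 − 57)² / 57 = 8.4912
  dwarf purple-flowered: (51 − 57)² / 57 = 0.6316
  dwarf white-flowered: (14 − 19)² / 19 = 1.3158
χ² = 6.3684 + 8.4912 + 0.6316 + 1.3158 = 16.807
Degrees of freedom = 4 − 1 = 3; critical value at α = 0.01 is 11.345.
Since 16.807 > 11.345, we reject the null hypothesis — the data do not fit the 9:3:3:1 ratio.

16.807; not consistent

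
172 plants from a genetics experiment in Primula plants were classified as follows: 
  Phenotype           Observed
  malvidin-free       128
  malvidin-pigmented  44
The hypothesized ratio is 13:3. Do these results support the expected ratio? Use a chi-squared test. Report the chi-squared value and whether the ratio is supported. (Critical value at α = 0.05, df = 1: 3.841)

Expected counts for N = 172 under a 13:3 ratio (total parts = 16):
  malvidin-free: 172 × 13/16 = 139.75
  malvidin-pigmented: 172 × 3/16 = 32.25
χ² = Σ (O − E)² / E
  malvidin-free: (128 − 139.75)² / 139.75 = 0.9879
  malvidin-pigmented: (44 − 32.25)² / 32.25 = 4.2810
χ² = 0.9879 + 4.2810 = 5.2689 ≈ 5.269
Degrees of freedom = 2 − 1 = 1; critical value at α = 0.05 is 3.841.
Since 5.269 > 3.841, we reject the null hypothesis — the data do not fit the 13:3 ratio.

5.269; not consistent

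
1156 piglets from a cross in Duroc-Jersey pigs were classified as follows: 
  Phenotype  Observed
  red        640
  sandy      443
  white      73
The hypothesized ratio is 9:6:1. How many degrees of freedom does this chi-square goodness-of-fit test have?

A goodness-of-fit test with 3 phenotype classes has df = 3 − 1 = 2.

2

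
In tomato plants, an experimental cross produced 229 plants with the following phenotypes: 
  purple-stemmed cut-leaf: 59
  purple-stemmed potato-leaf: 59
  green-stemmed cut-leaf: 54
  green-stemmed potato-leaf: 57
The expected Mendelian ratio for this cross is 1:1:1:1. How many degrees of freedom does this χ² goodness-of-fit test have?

3

A goodness-of-fit test with 4 phenotype classes has df = 4 − 1 = 3.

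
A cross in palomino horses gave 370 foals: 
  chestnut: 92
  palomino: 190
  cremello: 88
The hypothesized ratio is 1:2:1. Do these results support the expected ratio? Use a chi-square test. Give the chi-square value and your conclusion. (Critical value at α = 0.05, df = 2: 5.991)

Under the 1:2:1 hypothesis (Σ ratio = 4, N = 370):
  chestnut: 370 × 1/4 = 92.5
  palomino: 370 × 2/4 = 185
  cremello: 370 × 1/4 = 92.5
χ² = Σ (O − E)² / E
  chestnut: (92 − 92.5)² / 92.5 = 0.0027
  palomino: (190 − 185)² / 185 = 0.1351
  cremello: (88 − 92.5)² / 92.5 = 0.2189
χ² = 0.0027 + 0.1351 + 0.2189 = 0.3567 ≈ 0.357
Degrees of freedom = 3 − 1 = 2; critical value at α = 0.05 is 5.991.
Since 0.357 < 5.991, we fail to reject the null hypothesis — the data are consistent with the 1:2:1 ratio.

0.357; consistent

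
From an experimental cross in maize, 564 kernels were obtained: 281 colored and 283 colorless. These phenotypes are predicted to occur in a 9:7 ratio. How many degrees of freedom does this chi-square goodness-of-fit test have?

1

A goodness-of-fit test with 2 phenotype classes has df = 2 − 1 = 1.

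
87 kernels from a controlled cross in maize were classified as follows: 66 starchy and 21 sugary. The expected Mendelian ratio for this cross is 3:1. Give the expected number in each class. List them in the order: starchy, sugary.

65.25, 21.75

Expected counts for N = 87 under a 3:1 ratio (total parts = 4):
  starchy: 87 × 3/4 = 65.25
  sugary: 87 × 1/4 = 21.75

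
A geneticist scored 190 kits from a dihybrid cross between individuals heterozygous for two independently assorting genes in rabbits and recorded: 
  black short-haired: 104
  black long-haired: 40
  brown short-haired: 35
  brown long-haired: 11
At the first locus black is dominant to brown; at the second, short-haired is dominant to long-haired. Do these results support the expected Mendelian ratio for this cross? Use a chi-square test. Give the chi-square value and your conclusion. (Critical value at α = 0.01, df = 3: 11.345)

0.690; consistent

A dihybrid F₂ with independent assortment and complete dominance at both loci gives a 9:3:3:1 phenotypic ratio.
The 9:3:3:1 ratio has 16 parts, so with N = 190 the expected counts are:
  black short-haired: 190 × 9/16 = 106.875
  black long-haired: 190 × 3/16 = 35.625
  brown short-haired: 190 × 3/16 = 35.625
  brown long-haired: 190 × 1/16 = 11.875
χ² = Σ (O − E)² / E
  black short-haired: (104 − 106.875)² / 106.875 = 0.0773
  black long-haired: (40 − 35.625)² / 35.625 = 0.5373
  brown short-haired: (35 − 35.625)² / 35.625 = 0.0110
  brown long-haired: (11 − 11.875)² / 11.875 = 0.0645
χ² = 0.0773 + 0.5373 + 0.0110 + 0.0645 = 0.6901 ≈ 0.690
Degrees of freedom = 4 − 1 = 3; critical value at α = 0.01 is 11.345.
Since 0.690 < 11.345, we fail to reject the null hypothesis — the data are consistent with the 9:3:3:1 ratio.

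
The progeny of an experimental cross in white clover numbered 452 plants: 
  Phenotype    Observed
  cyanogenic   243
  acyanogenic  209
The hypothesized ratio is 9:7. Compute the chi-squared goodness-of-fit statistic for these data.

Total ratio parts = 16. Expected numbers out of 452:
  cyanogenic: 452 × 9/16 = 254.25
  acyanogenic: 452 × 7/16 = 197.75
χ² = Σ (O − E)² / E
  cyanogenic: (243 − 254.25)² / 254.25 = 0.4978
  acyanogenic: (209 − 197.75)² / 197.75 = 0.6400
χ² = 0.4978 + 0.6400 = 1.1378 ≈ 1.138

1.138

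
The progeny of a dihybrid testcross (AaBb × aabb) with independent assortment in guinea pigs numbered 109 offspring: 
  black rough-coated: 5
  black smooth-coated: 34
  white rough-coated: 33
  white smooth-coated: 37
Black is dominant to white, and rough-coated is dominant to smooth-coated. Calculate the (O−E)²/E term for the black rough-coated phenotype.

18.167

A dihybrid testcross with independent assortment gives a 1:1:1:1 ratio.
Expected counts for N = 109 under a 1:1:1:1 ratio (total parts = 4):
  black rough-coated: 109 × 1/4 = 27.25
  black smooth-coated: 109 × 1/4 = 27.25
  white rough-coated: 109 × 1/4 = 27.25
  white smooth-coated: 109 × 1/4 = 27.25
Contribution of black rough-coated: (5 − 27.25)² / 27.25 = 18.1674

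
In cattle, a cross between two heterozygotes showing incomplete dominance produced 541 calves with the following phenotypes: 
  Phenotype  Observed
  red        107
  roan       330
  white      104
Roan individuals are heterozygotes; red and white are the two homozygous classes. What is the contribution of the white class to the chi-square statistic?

7.220

With incomplete dominance, a heterozygote × heterozygote cross gives a 1:2:1 phenotypic ratio.
The 1:2:1 ratio has 4 parts, so with N = 541 the expected counts are:
  red: 541 × 1/4 = 135.25
  roan: 541 × 2/4 = 270.5
  white: 541 × 1/4 = 135.25
Contribution of white: (104 − 135.25)² / 135.25 = 7.2204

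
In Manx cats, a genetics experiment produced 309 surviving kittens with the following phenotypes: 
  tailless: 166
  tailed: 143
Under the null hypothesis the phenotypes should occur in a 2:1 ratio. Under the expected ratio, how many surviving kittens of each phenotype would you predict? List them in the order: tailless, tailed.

Under the 2:1 hypothesis (Σ ratio = 3, N = 309):
  tailless: 309 × 2/3 = 206
  tailed: 309 × 1/3 = 103

206, 103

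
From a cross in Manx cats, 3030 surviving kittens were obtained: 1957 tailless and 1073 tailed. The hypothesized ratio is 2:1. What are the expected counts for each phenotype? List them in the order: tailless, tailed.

Total ratio parts = 3. Expected numbers out of 3030:
  tailless: 3030 × 2/3 = 2020
  tailed: 3030 × 1/3 = 1010

2020, 1010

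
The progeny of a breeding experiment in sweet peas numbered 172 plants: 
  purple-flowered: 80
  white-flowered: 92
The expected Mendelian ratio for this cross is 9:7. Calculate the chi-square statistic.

6.628

Total ratio parts = 16. Expected numbers out of 172:
  purple-flowered: 172 × 9/16 = 96.75
  white-flowered: 172 × 7/16 = 75.25
χ² = Σ (O − E)² / E
  purple-flowered: (80 − 96.75)² / 96.75 = 2.8999
  white-flowered: (92 − 75.25)² / 75.25 = 3.7284
χ² = 2.8999 + 3.7284 = 6.6283 ≈ 6.628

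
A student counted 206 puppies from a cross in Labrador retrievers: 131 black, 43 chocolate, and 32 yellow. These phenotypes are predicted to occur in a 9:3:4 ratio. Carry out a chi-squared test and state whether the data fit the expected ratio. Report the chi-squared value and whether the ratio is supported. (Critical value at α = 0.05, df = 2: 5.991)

9.853; not consistent

Total ratio parts = 16. Expected numbers out of 206:
  black: 206 × 9/16 = 115.875
  chocolate: 206 × 3/16 = 38.625
  yellow: 206 × 4/16 = 51.5
χ² = Σ (O − E)² / E
  black: (131 − 115.875)² / 115.875 = 1.9742
  chocolate: (43 − 38.625)² / 38.625 = 0.4956
  yellow: (32 − 51.5)² / 51.5 = 7.3835
χ² = 1.9742 + 0.4956 + 7.3835 = 9.8533 ≈ 9.853
Degrees of freedom = 3 − 1 = 2; critical value at α = 0.05 is 5.991.
Since 9.853 > 5.991, we reject the null hypothesis — the data do not fit the 9:3:4 ratio.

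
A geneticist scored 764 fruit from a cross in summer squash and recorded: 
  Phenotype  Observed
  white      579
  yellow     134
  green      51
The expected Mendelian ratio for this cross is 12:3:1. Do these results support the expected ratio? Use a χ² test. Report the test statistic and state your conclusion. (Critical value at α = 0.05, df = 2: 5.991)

0.881; consistent

The 12:3:1 ratio has 16 parts, so with N = 764 the expected counts are:
  white: 764 × 12/16 = 573
  yellow: 764 × 3/16 = 143.25
  green: 764 × 1/16 = 47.75
χ² = Σ (O − E)² / E
  white: (579 − 573)² / 573 = 0.0628
  yellow: (134 − 143.25)² / 143.25 = 0.5973
  green: (51 − 47.75)² / 47.75 = 0.2212
χ² = 0.0628 + 0.5973 + 0.2212 = 0.8813 ≈ 0.881
Degrees of freedom = 3 − 1 = 2; critical value at α = 0.05 is 5.991.
Since 0.881 < 5.991, we fail to reject the null hypothesis — the data are consistent with the 12:3:1 ratio.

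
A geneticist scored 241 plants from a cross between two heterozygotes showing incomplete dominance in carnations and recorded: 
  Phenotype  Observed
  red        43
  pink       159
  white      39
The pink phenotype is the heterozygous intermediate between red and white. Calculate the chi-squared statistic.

24.734

With incomplete dominance, a heterozygote × heterozygote cross gives a 1:2:1 phenotypic ratio.
Total ratio parts = 4. Expected numbers out of 241:
  red: 241 × 1/4 = 60.25
  pink: 241 × 2/4 = 120.5
  white: 241 × 1/4 = 60.25
χ² = Σ (O − E)² / E
  red: (43 − 60.25)² / 60.25 = 4.9388
  pink: (159 − 120.5)² / 120.5 = 12.3008
  white: (39 − 60.25)² / 60.25 = 7.4948
χ² = 4.9388 + 12.3008 + 7.4948 = 24.7344 ≈ 24.734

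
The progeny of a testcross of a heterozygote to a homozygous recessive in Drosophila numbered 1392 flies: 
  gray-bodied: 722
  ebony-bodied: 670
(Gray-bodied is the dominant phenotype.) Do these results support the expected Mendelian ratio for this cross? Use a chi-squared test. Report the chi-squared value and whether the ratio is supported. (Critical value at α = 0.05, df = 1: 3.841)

1.943; consistent

A testcross of a heterozygote (Aa × aa) gives a 1:1 phenotypic ratio.
Under the 1:1 hypothesis (Σ ratio = 2, N = 1392):
  gray-bodied: 1392 × 1/2 = 696
  ebony-bodied: 1392 × 1/2 = 696
χ² = Σ (O − E)² / E
  gray-bodied: (722 − 696)² / 696 = 0.9713
  ebony-bodied: (670 − 696)² / 696 = 0.9713
χ² = 0.9713 + 0.9713 = 1.9426 ≈ 1.943
Degrees of freedom = 2 − 1 = 1; critical value at α = 0.05 is 3.841.
Since 1.943 < 3.841, we fail to reject the null hypothesis — the data are consistent with the 1:1 ratio.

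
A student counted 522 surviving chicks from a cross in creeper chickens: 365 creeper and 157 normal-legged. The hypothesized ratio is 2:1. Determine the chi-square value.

The 2:1 ratio has 3 parts, so with N = 522 the expected counts are:
  creeper: 522 × 2/3 = 348
  normal-legged: 522 × 1/3 = 174
χ² = Σ (O − E)² / E
  creeper: (365 − 348)² / 348 = 0.8305
  normal-legged: (157 − 174)² / 174 = 1.6609
χ² = 0.8305 + 1.6609 = 2.4914 ≈ 2.491

2.491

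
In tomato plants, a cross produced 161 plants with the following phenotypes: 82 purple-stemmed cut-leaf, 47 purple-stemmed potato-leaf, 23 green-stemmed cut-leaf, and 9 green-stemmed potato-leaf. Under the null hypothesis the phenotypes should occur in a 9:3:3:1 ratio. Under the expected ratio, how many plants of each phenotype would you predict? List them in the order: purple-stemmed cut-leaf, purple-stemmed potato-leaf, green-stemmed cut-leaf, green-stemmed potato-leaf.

90.5625, 30.1875, 30.1875, 10.0625

Expected counts for N = 161 under a 9:3:3:1 ratio (total parts = 16):
  purple-stemmed cut-leaf: 161 × 9/16 = 90.5625
  purple-stemmed potato-leaf: 161 × 3/16 = 30.1875
  green-stemmed cut-leaf: 161 × 3/16 = 30.1875
  green-stemmed potato-leaf: 161 × 1/16 = 10.0625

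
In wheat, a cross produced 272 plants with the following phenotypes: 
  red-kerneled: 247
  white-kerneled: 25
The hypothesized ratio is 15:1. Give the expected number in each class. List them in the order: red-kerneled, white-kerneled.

Total ratio parts = 16. Expected numbers out of 272:
  red-kerneled: 272 × 15/16 = 255
  white-kerneled: 272 × 1/16 = 17

255, 17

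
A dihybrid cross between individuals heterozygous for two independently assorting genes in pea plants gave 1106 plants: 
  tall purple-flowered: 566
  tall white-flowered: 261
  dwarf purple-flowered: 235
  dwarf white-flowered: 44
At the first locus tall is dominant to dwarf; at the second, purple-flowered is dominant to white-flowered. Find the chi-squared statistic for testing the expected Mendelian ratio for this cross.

A dihybrid F₂ with independent assortment and complete dominance at both loci gives a 9:3:3:1 phenotypic ratio.
The 9:3:3:1 ratio has 16 parts, so with N = 1106 the expected counts are:
  tall purple-flowered: 1106 × 9/16 = 622.125
  tall white-flowered: 1106 × 3/16 = 207.375
  dwarf purple-flowered: 1106 × 3/16 = 207.375
  dwarf white-flowered: 1106 × 1/16 = 69.125
χ² = Σ (O − E)² / E
  tall purple-flowered: (566 − 622.125)² / 622.125 = 5.0633
  tall white-flowered: (261 − 207.375)² / 207.375 = 13.8669
  dwarf purple-flowered: (235 − 207.375)² / 207.375 = 3.6800
  dwarf white-flowered: (44 − 69.125)² / 69.125 = 9.1322
χ² = 5.0633 + 13.8669 + 3.6800 + 9.1322 = 31.7424 ≈ 31.742

31.742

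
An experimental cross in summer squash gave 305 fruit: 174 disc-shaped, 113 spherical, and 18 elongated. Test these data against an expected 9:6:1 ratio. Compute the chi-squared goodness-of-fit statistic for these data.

Under the 9:6:1 hypothesis (Σ ratio = 16, N = 305):
  disc-shaped: 305 × 9/16 = 171.5625
  spherical: 305 × 6/16 = 114.375
  elongated: 305 × 1/16 = 19.0625
χ² = Σ (O − E)² / E
  disc-shaped: (174 − 171.5625)² / 171.5625 = 0.0346
  spherical: (113 − 114.375)² / 114.375 = 0.0165
  elongated: (18 − 19.0625)² / 19.0625 = 0.0592
χ² = 0.0346 + 0.0165 + 0.0592 = 0.1103 ≈ 0.110

0.110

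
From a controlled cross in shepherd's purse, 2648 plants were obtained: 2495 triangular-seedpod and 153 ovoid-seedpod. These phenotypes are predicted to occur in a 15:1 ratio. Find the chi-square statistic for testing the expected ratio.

1.007

Expected counts for N = 2648 under a 15:1 ratio (total parts = 16):
  triangular-seedpod: 2648 × 15/16 = 2482.5
  ovoid-seedpod: 2648 × 1/16 = 165.5
χ² = Σ (O − E)² / E
  triangular-seedpod: (2495 − 2482.5)² / 2482.5 = 0.0629
  ovoid-seedpod: (153 − 165.5)² / 165.5 = 0.9441
χ² = 0.0629 + 0.9441 = 1.007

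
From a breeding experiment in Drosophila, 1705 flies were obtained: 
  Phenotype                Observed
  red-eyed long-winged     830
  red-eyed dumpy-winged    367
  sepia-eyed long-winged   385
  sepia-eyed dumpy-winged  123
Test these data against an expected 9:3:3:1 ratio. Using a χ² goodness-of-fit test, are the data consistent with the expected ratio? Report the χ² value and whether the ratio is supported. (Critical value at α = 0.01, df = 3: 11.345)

Expected counts for N = 1705 under a 9:3:3:1 ratio (total parts = 16):
  red-eyed long-winged: 1705 × 9/16 = 959.0625
  red-eyed dumpy-winged: 1705 × 3/16 = 319.6875
  sepia-eyed long-winged: 1705 × 3/16 = 319.6875
  sepia-eyed dumpy-winged: 1705 × 1/16 = 106.5625
χ² = Σ (O − E)² / E
  red-eyed long-winged: (830 − 959.0625)² / 959.0625 = 17.3681
  red-eyed dumpy-winged: (367 − 319.6875)² / 319.6875 = 7.0021
  sepia-eyed long-winged: (385 − 319.6875)² / 319.6875 = 13.3434
  sepia-eyed dumpy-winged: (123 − 106.5625)² / 106.5625 = 2.5355
χ² = 17.3681 + 7.0021 + 13.3434 + 2.5355 = 40.2491 ≈ 40.249
Degrees of freedom = 4 − 1 = 3; critical value at α = 0.01 is 11.345.
Since 40.249 > 11.345, we reject the null hypothesis — the data do not fit the 9:3:3:1 ratio.

40.249; not consistent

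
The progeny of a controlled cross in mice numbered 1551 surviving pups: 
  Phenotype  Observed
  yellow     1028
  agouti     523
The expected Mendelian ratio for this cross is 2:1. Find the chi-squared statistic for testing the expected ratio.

0.104

Expected counts for N = 1551 under a 2:1 ratio (total parts = 3):
  yellow: 1551 × 2/3 = 1034
  agouti: 1551 × 1/3 = 517
χ² = Σ (O − E)² / E
  yellow: (1028 − 1034)² / 1034 = 0.0348
  agouti: (523 − 517)² / 517 = 0.0696
χ² = 0.0348 + 0.0696 = 0.1044 ≈ 0.104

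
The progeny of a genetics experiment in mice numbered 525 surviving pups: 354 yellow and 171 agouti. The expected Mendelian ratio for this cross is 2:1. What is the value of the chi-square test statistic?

0.137

The 2:1 ratio has 3 parts, so with N = 525 the expected counts are:
  yellow: 525 × 2/3 = 350
  agouti: 525 × 1/3 = 175
χ² = Σ (O − E)² / E
  yellow: (354 − 350)² / 350 = 0.0457
  agouti: (171 − 175)² / 175 = 0.0914
χ² = 0.0457 + 0.0914 = 0.1371 ≈ 0.137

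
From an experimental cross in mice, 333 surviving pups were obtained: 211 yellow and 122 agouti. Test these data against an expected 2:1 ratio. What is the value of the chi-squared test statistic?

Expected counts for N = 333 under a 2:1 ratio (total parts = 3):
  yellow: 333 × 2/3 = 222
  agouti: 333 × 1/3 = 111
χ² = Σ (O − E)² / E
  yellow: (211 − 222)² / 222 = 0.5450
  agouti: (122 − 111)² / 111 = 1.0901
χ² = 0.5450 + 1.0901 = 1.6351 ≈ 1.635

1.635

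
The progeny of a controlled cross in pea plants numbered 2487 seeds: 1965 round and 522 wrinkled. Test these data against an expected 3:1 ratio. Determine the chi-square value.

21.338

Total ratio parts = 4. Expected numbers out of 2487:
  round: 2487 × 3/4 = 1865.25
  wrinkled: 2487 × 1/4 = 621.75
χ² = Σ (O − E)² / E
  round: (1965 − 1865.25)² / 1865.25 = 5.3344
  wrinkled: (522 − 621.75)² / 621.75 = 16.0033
χ² = 5.3344 + 16.0033 = 21.3377 ≈ 21.338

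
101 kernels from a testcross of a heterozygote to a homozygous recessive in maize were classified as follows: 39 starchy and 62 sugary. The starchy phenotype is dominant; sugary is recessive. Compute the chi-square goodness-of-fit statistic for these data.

5.238

A testcross of a heterozygote (Aa × aa) gives a 1:1 phenotypic ratio.
Expected counts for N = 101 under a 1:1 ratio (total parts = 2):
  starchy: 101 × 1/2 = 50.5
  sugary: 101 × 1/2 = 50.5
χ² = Σ (O − E)² / E
  starchy: (39 − 50.5)² / 50.5 = 2.6188
  sugary: (62 − 50.5)² / 50.5 = 2.6188
χ² = 2.6188 + 2.6188 = 5.2376 ≈ 5.238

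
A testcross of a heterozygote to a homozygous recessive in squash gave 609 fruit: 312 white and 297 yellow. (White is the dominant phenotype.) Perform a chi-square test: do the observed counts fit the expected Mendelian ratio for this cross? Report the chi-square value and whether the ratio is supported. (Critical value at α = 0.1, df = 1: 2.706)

A testcross of a heterozygote (Aa × aa) gives a 1:1 phenotypic ratio.
Total ratio parts = 2. Expected numbers out of 609:
  white: 609 × 1/2 = 304.5
  yellow: 609 × 1/2 = 304.5
χ² = Σ (O − E)² / E
  white: (312 − 304.5)² / 304.5 = 0.1847
  yellow: (297 − 304.5)² / 304.5 = 0.1847
χ² = 0.1847 + 0.1847 = 0.3694 ≈ 0.369
Degrees of freedom = 2 − 1 = 1; critical value at α = 0.1 is 2.706.
Since 0.369 < 2.706, we fail to reject the null hypothesis — the data are consistent with the 1:1 ratio.

0.369; consistent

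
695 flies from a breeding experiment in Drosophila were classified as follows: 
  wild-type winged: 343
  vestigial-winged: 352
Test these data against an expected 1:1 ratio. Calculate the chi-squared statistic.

Expected counts for N = 695 under a 1:1 ratio (total parts = 2):
  wild-type winged: 695 × 1/2 = 347.5
  vestigial-winged: 695 × 1/2 = 347.5
χ² = Σ (O − E)² / E
  wild-type winged: (343 − 347.5)² / 347.5 = 0.0583
  vestigial-winged: (352 − 347.5)² / 347.5 = 0.0583
χ² = 0.0583 + 0.0583 = 0.1166 ≈ 0.117

0.117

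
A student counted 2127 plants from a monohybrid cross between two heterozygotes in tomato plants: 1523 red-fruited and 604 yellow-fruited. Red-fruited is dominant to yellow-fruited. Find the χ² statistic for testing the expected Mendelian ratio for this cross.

13.089

For a monohybrid cross between heterozygotes with complete dominance, the expected phenotypic ratio is 3:1.
Expected counts for N = 2127 under a 3:1 ratio (total parts = 4):
  red-fruited: 2127 × 3/4 = 1595.25
  yellow-fruited: 2127 × 1/4 = 531.75
χ² = Σ (O − E)² / E
  red-fruited: (1523 − 1595.25)² / 1595.25 = 3.2723
  yellow-fruited: (604 − 531.75)² / 531.75 = 9.8168
χ² = 3.2723 + 9.8168 = 13.0891 ≈ 13.089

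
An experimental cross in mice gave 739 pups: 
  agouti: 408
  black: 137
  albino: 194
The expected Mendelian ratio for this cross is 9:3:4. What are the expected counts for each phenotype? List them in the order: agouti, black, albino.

415.6875, 138.5625, 184.75

Expected counts for N = 739 under a 9:3:4 ratio (total parts = 16):
  agouti: 739 × 9/16 = 415.6875
  black: 739 × 3/16 = 138.5625
  albino: 739 × 4/16 = 184.75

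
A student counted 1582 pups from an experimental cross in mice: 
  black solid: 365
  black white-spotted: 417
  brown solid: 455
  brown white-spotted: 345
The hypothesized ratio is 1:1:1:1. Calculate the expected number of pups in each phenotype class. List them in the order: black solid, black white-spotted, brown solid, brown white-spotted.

Under the 1:1:1:1 hypothesis (Σ ratio = 4, N = 1582):
  black solid: 1582 × 1/4 = 395.5
  black white-spotted: 1582 × 1/4 = 395.5
  brown solid: 1582 × 1/4 = 395.5
  brown white-spotted: 1582 × 1/4 = 395.5

395.5, 395.5, 395.5, 395.5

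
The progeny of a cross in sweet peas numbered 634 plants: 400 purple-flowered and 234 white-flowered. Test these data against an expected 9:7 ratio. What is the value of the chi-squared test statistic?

Expected counts for N = 634 under a 9:7 ratio (total parts = 16):
  purple-flowered: 634 × 9/16 = 356.625
  white-flowered: 634 × 7/16 = 277.375
χ² = Σ (O − E)² / E
  purple-flowered: (400 − 356.625)² / 356.625 = 5.2755
  white-flowered: (234 − 277.375)² / 277.375 = 6.7828
χ² = 5.2755 + 6.7828 = 12.0583 ≈ 12.058

12.058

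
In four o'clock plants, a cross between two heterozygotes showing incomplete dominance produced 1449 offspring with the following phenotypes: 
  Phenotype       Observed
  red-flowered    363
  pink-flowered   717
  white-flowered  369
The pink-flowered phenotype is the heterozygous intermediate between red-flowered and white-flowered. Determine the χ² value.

0.205

With incomplete dominance, a heterozygote × heterozygote cross gives a 1:2:1 phenotypic ratio.
Under the 1:2:1 hypothesis (Σ ratio = 4, N = 1449):
  red-flowered: 1449 × 1/4 = 362.25
  pink-flowered: 1449 × 2/4 = 724.5
  white-flowered: 1449 × 1/4 = 362.25
χ² = Σ (O − E)² / E
  red-flowered: (363 − 362.25)² / 362.25 = 0.0016
  pink-flowered: (717 − 724.5)² / 724.5 = 0.0776
  white-flowered: (369 − 362.25)² / 362.25 = 0.1258
χ² = 0.0016 + 0.0776 + 0.1258 = 0.205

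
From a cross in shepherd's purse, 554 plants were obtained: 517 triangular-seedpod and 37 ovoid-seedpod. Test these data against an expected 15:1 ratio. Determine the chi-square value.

0.174

The 15:1 ratio has 16 parts, so with N = 554 the expected counts are:
  triangular-seedpod: 554 × 15/16 = 519.375
  ovoid-seedpod: 554 × 1/16 = 34.625
χ² = Σ (O − E)² / E
  triangular-seedpod: (517 − 519.375)² / 519.375 = 0.0109
  ovoid-seedpod: (37 − 34.625)² / 34.625 = 0.1629
χ² = 0.0109 + 0.1629 = 0.1738 ≈ 0.174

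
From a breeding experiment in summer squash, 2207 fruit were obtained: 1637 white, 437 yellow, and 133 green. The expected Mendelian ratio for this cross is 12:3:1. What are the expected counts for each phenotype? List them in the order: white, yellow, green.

1655.25, 413.8125, 137.9375

The 12:3:1 ratio has 16 parts, so with N = 2207 the expected counts are:
  white: 2207 × 12/16 = 1655.25
  yellow: 2207 × 3/16 = 413.8125
  green: 2207 × 1/16 = 137.9375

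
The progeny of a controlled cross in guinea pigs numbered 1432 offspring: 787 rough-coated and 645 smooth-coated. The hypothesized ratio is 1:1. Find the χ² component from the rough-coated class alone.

Under the 1:1 hypothesis (Σ ratio = 2, N = 1432):
  rough-coated: 1432 × 1/2 = 716
  smooth-coated: 1432 × 1/2 = 716
Contribution of rough-coated: (787 − 716)² / 716 = 7.0405

7.041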